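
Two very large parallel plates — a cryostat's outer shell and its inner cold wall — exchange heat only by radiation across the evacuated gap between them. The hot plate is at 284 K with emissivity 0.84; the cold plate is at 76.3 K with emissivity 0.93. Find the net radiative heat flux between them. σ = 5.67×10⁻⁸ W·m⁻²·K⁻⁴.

q ≈ 290 W/m²

For two infinite grey parallel plates, q = σ(T₁⁴ − T₂⁴)/(1/ε₁ + 1/ε₂ − 1).
T₁⁴ − T₂⁴ = 6.505×10⁹ − 3.389×10⁷ = 6.471×10⁹ K⁴.
1/ε₁ + 1/ε₂ − 1 = 1.190 + 1.075 − 1 = 1.266.
q = 5.67×10⁻⁸ × 6.471×10⁹ / 1.266.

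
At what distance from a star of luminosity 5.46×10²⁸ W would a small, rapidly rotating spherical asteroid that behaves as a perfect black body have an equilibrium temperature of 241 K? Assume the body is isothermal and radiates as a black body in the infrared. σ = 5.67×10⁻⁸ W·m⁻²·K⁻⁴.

For an isothermal black-emitting sphere, (1−a)S·πr² = σ·4πr²·T⁴ ⇒ S = 4σT⁴/(1−a).
S = 4·5.67×10⁻⁸·(241)⁴/1.00 = 765.1 W/m².
Flux falls as S = L/(4πd²), so d = √(L/(4πS)) = √(5.46×10²⁸/(4π·765.1)).

d ≈ 2.38×10¹² m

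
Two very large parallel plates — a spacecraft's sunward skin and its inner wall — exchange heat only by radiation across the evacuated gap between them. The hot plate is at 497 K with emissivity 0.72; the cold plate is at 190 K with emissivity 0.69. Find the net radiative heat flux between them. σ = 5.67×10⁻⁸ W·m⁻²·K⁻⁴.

For two infinite grey parallel plates, q = σ(T₁⁴ − T₂⁴)/(1/ε₁ + 1/ε₂ − 1).
T₁⁴ − T₂⁴ = 6.101×10¹⁰ − 1.303×10⁹ = 5.971×10¹⁰ K⁴.
1/ε₁ + 1/ε₂ − 1 = 1.389 + 1.449 − 1 = 1.838.
q = 5.67×10⁻⁸ × 5.971×10¹⁰ / 1.838.

q ≈ 1840 W/m²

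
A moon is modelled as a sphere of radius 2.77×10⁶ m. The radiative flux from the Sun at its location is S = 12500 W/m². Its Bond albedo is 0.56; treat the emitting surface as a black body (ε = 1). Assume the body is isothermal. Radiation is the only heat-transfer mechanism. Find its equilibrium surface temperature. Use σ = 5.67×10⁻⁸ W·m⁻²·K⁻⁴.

At equilibrium, absorbed power = emitted power.
Absorbing cross-section = πr² = 2.411×10¹³ m²; emitting surface = 4πr² = 9.642×10¹³ m² (ratio 4).
(1−a)S·A_cross = εσ·A_surf·T⁴  ⇒  T⁴ = (1−a)S/(4σ).
T⁴ = 0.440·12500/(4·5.67×10⁻⁸) = 2.425×10¹⁰ K⁴.
T = (2.425×10¹⁰)^(1/4).

T ≈ 395 K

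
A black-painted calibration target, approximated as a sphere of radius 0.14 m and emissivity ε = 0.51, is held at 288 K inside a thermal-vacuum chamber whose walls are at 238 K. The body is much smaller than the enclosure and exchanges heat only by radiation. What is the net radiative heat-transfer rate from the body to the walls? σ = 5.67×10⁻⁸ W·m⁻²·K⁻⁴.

P_net ≈ 26.1 W

For a small grey body in a large enclosure: P_net = εσA(T_body⁴ − T_wall⁴).
A = 4πr² = 0.2463 m²; T_body⁴ − T_wall⁴ = 6.880×10⁹ − 3.209×10⁹ = 3.671×10⁹ K⁴.
|P_net| = 0.51·5.67×10⁻⁸·0.2463·3.671×10⁹.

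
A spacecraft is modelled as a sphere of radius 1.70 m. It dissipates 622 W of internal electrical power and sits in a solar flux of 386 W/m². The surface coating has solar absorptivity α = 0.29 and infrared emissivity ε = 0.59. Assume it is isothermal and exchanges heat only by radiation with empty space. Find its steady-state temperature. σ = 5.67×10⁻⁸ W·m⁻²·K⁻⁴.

T ≈ 192 K

At steady state, absorbed solar power + internal power = radiated power.
Absorbed: α·S·A_cross = 0.29·386·9.079 = 1016 W (cross-section πr²).
Total input = 1016 + 622 = 1638 W.
Radiated: εσ·A_surf·T⁴ with A_surf = 4πr² = 36.32 m².
T⁴ = 1638/(0.59·5.67×10⁻⁸·36.32) = 1.349×10⁹ K⁴.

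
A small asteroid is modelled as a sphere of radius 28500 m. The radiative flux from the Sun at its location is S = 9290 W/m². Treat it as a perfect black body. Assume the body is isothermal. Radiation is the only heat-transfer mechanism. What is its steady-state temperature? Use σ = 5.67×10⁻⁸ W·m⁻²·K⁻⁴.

T ≈ 450 K

At equilibrium, absorbed power = emitted power.
Absorbing cross-section = πr² = 2.552×10⁹ m²; emitting surface = 4πr² = 1.021×10¹⁰ m² (ratio 4).
S·A_cross = εσ·A_surf·T⁴  ⇒  T⁴ = S/(4σ).
T⁴ = 1.00·9290/(4·5.67×10⁻⁸) = 4.096×10¹⁰ K⁴.
T = (4.096×10¹⁰)^(1/4).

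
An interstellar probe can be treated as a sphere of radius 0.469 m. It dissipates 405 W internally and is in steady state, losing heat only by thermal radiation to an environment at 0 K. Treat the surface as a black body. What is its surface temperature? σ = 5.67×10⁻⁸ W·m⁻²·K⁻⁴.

Steady state: internal power = radiated power, P = εσA T⁴.
Radiating area A = 4πr² = 2.764 m².
T⁴ = P/(εσA) = 405/(1.0·5.67×10⁻⁸·2.764) = 2.584×10⁹ K⁴.
T = (2.584×10⁹)^(1/4).

T ≈ 225 K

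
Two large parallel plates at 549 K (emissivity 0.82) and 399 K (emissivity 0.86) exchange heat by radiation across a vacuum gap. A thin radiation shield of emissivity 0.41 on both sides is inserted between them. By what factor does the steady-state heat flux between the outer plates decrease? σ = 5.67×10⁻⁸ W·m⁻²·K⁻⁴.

factor ≈ 3.81

Without shield: q₀ = σΔ(T⁴)/(1/ε₁+1/ε₂−1) with denominator 1.382.
With shield the two gaps are in series; the resistances add: (1/ε₁+1/ε_s−1)+(1/ε_s+1/ε₂−1) = 2.659+2.602 = 5.260.
Heat-flux ratio q₀/q = 5.260/1.382.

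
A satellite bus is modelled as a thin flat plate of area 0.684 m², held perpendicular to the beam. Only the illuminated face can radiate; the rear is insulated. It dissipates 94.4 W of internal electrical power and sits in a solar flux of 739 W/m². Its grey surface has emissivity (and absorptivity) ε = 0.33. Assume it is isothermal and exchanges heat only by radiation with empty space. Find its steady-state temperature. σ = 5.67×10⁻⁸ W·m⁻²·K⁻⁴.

T ≈ 378 K

At steady state, absorbed solar power + internal power = radiated power.
Absorbed: α·S·A_cross = 0.33·739·0.6840 = 166.8 W (cross-section A).
Total input = 166.8 + 94.4 = 261.2 W.
Radiated: εσ·A_surf·T⁴ with A_surf = A = 0.6840 m².
T⁴ = 261.2/(0.33·5.67×10⁻⁸·0.6840) = 2.041×10¹⁰ K⁴.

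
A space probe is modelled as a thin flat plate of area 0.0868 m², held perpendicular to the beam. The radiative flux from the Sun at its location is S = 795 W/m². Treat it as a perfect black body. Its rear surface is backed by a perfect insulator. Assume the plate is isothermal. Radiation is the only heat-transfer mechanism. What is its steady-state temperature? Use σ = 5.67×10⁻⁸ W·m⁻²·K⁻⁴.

At equilibrium, absorbed power = emitted power.
Absorbing cross-section = A = 0.08680 m²; emitting surface = A = 0.08680 m² (ratio 1).
S·A_cross = εσ·A_surf·T⁴  ⇒  T⁴ = S/(1σ).
T⁴ = 1.00·795/(1·5.67×10⁻⁸) = 1.402×10¹⁰ K⁴.
T = (1.402×10¹⁰)^(1/4).

T ≈ 344 K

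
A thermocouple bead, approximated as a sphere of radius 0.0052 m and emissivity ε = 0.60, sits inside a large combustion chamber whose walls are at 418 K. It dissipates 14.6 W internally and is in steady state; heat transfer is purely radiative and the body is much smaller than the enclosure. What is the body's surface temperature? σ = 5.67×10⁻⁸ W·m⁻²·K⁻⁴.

T ≈ 1070 K

For a small grey body in a large enclosure, net radiated power = εσA(T⁴ − T_w⁴).
Steady state: P = εσA(T⁴ − T_w⁴) with A = 4πr² = 3.398×10⁻⁴ m².
T⁴ = P/(εσA) + T_w⁴ = 14.6/(0.60·5.67×10⁻⁸·3.398×10⁻⁴) + (418)⁴
    = 1.263×10¹² + 3.053×10¹⁰ = 1.294×10¹² K⁴.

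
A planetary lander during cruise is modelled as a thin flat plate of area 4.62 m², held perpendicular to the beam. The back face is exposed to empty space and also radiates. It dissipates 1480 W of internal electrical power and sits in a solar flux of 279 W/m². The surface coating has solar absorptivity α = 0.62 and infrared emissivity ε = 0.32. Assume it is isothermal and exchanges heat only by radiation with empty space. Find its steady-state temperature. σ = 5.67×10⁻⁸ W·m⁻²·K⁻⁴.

T ≈ 341 K

At steady state, absorbed solar power + internal power = radiated power.
Absorbed: α·S·A_cross = 0.62·279·4.620 = 799.2 W (cross-section A).
Total input = 799.2 + 1480 = 2279 W.
Radiated: εσ·A_surf·T⁴ with A_surf = 2A = 9.240 m².
T⁴ = 2279/(0.32·5.67×10⁻⁸·9.240) = 1.359×10¹⁰ K⁴.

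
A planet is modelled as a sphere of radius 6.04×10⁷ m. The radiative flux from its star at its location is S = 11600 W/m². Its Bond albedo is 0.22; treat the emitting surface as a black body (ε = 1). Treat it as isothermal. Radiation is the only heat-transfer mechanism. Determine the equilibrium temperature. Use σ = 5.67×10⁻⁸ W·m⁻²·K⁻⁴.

At equilibrium, absorbed power = emitted power.
Absorbing cross-section = πr² = 1.146×10¹⁶ m²; emitting surface = 4πr² = 4.584×10¹⁶ m² (ratio 4).
(1−a)S·A_cross = εσ·A_surf·T⁴  ⇒  T⁴ = (1−a)S/(4σ).
T⁴ = 0.780·11600/(4·5.67×10⁻⁸) = 3.989×10¹⁰ K⁴.
T = (3.989×10¹⁰)^(1/4).

T ≈ 447 K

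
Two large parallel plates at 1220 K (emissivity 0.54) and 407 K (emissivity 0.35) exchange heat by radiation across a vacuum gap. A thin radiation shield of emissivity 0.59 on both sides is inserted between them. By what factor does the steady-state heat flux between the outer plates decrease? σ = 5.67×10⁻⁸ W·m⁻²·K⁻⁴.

Without shield: q₀ = σΔ(T⁴)/(1/ε₁+1/ε₂−1) with denominator 3.709.
With shield the two gaps are in series; the resistances add: (1/ε₁+1/ε_s−1)+(1/ε_s+1/ε₂−1) = 2.547+3.552 = 6.099.
Heat-flux ratio q₀/q = 6.099/3.709.

factor ≈ 1.64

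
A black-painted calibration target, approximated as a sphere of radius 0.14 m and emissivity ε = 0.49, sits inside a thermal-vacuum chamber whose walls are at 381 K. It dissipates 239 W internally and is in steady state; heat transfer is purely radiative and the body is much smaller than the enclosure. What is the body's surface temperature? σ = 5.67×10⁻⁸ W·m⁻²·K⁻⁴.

T ≈ 486 K

For a small grey body in a large enclosure, net radiated power = εσA(T⁴ − T_w⁴).
Steady state: P = εσA(T⁴ − T_w⁴) with A = 4πr² = 0.2463 m².
T⁴ = P/(εσA) + T_w⁴ = 239/(0.49·5.67×10⁻⁸·0.2463) + (381)⁴
    = 3.493×10¹⁰ + 2.107×10¹⁰ = 5.600×10¹⁰ K⁴.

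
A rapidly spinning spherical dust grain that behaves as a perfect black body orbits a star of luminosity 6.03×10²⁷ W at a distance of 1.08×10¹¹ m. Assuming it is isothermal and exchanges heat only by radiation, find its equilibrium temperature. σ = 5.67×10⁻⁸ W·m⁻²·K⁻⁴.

First find the stellar flux at distance d: S = L/(4πd²) = 6.03×10²⁷/(4π·(1.08×10¹¹)²) = 41140 W/m².
For an isothermal sphere, absorbed (1−a)S·πr² = emitted σ·4πr²·T⁴, so T⁴ = (1−a)S/(4σ).
T⁴ = 1.00·41140/(4·5.67×10⁻⁸) = 1.814×10¹¹ K⁴.

T ≈ 653 K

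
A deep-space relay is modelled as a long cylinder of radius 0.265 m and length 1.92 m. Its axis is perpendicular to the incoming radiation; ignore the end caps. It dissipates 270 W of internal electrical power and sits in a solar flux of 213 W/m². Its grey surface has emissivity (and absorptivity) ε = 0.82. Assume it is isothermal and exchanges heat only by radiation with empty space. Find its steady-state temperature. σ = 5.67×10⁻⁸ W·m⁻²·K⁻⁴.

T ≈ 234 K

At steady state, absorbed solar power + internal power = radiated power.
Absorbed: α·S·A_cross = 0.82·213·1.018 = 177.7 W (cross-section 2rL).
Total input = 177.7 + 270 = 447.7 W.
Radiated: εσ·A_surf·T⁴ with A_surf = 2πrL = 3.197 m².
T⁴ = 447.7/(0.82·5.67×10⁻⁸·3.197) = 3.012×10⁹ K⁴.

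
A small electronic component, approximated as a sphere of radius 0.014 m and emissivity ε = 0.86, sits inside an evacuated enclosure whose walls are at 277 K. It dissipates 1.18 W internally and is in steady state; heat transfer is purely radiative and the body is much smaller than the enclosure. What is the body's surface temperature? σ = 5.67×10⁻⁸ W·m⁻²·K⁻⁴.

T ≈ 354 K

For a small grey body in a large enclosure, net radiated power = εσA(T⁴ − T_w⁴).
Steady state: P = εσA(T⁴ − T_w⁴) with A = 4πr² = 0.002463 m².
T⁴ = P/(εσA) + T_w⁴ = 1.18/(0.86·5.67×10⁻⁸·0.002463) + (277)⁴
    = 9.825×10⁹ + 5.887×10⁹ = 1.571×10¹⁰ K⁴.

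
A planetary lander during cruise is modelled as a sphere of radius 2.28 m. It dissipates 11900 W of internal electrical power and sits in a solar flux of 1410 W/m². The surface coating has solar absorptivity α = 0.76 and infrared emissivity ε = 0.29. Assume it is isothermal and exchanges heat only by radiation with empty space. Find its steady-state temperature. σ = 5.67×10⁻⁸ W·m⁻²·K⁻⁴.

At steady state, absorbed solar power + internal power = radiated power.
Absorbed: α·S·A_cross = 0.76·1410·16.33 = 17500 W (cross-section πr²).
Total input = 17500 + 11900 = 29400 W.
Radiated: εσ·A_surf·T⁴ with A_surf = 4πr² = 65.33 m².
T⁴ = 29400/(0.29·5.67×10⁻⁸·65.33) = 2.737×10¹⁰ K⁴.

T ≈ 407 K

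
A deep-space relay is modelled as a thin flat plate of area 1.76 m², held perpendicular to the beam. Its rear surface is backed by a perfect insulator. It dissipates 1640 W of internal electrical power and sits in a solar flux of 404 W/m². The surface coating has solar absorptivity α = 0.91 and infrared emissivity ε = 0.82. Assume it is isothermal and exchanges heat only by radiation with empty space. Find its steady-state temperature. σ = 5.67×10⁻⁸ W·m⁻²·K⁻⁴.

At steady state, absorbed solar power + internal power = radiated power.
Absorbed: α·S·A_cross = 0.91·404·1.760 = 647.0 W (cross-section A).
Total input = 647.0 + 1640 = 2287 W.
Radiated: εσ·A_surf·T⁴ with A_surf = A = 1.760 m².
T⁴ = 2287/(0.82·5.67×10⁻⁸·1.760) = 2.795×10¹⁰ K⁴.

T ≈ 409 K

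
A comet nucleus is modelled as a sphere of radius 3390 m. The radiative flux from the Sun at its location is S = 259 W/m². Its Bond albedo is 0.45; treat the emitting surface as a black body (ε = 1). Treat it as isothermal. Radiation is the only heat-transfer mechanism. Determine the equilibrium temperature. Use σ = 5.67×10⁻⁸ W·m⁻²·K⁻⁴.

At equilibrium, absorbed power = emitted power.
Absorbing cross-section = πr² = 3.610×10⁷ m²; emitting surface = 4πr² = 1.444×10⁸ m² (ratio 4).
(1−a)S·A_cross = εσ·A_surf·T⁴  ⇒  T⁴ = (1−a)S/(4σ).
T⁴ = 0.550·259/(4·5.67×10⁻⁸) = 6.281×10⁸ K⁴.
T = (6.281×10⁸)^(1/4).

T ≈ 158 K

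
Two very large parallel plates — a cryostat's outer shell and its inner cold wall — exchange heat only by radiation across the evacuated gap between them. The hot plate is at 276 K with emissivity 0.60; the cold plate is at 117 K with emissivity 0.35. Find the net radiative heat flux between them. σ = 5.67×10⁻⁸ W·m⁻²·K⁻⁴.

For two infinite grey parallel plates, q = σ(T₁⁴ − T₂⁴)/(1/ε₁ + 1/ε₂ − 1).
T₁⁴ − T₂⁴ = 5.803×10⁹ − 1.874×10⁸ = 5.615×10⁹ K⁴.
1/ε₁ + 1/ε₂ − 1 = 1.667 + 2.857 − 1 = 3.524.
q = 5.67×10⁻⁸ × 5.615×10⁹ / 3.524.

q ≈ 90.4 W/m²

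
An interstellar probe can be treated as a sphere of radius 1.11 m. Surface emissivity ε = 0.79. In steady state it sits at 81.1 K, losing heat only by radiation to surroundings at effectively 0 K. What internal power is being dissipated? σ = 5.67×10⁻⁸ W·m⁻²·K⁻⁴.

P ≈ 30.0 W

Steady state: P = εσA T⁴.
A = 4πr² = 15.48 m²; T⁴ = (81.1)⁴ = 4.326×10⁷ K⁴.
P = 0.79 × 5.67×10⁻⁸ × 15.48 × 4.326×10⁷.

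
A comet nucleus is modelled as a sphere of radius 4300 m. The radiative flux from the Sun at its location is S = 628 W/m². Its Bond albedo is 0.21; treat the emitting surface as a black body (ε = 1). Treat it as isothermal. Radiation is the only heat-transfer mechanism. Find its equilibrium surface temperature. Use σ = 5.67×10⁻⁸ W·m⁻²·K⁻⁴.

T ≈ 216 K

At equilibrium, absorbed power = emitted power.
Absorbing cross-section = πr² = 5.809×10⁷ m²; emitting surface = 4πr² = 2.324×10⁸ m² (ratio 4).
(1−a)S·A_cross = εσ·A_surf·T⁴  ⇒  T⁴ = (1−a)S/(4σ).
T⁴ = 0.790·628/(4·5.67×10⁻⁸) = 2.187×10⁹ K⁴.
T = (2.187×10⁹)^(1/4).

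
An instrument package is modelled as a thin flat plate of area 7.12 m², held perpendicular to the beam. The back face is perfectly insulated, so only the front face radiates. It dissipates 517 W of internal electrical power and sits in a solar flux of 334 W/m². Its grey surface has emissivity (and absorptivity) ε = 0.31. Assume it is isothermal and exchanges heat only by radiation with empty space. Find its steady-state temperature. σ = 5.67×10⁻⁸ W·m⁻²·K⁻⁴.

At steady state, absorbed solar power + internal power = radiated power.
Absorbed: α·S·A_cross = 0.31·334·7.120 = 737.2 W (cross-section A).
Total input = 737.2 + 517 = 1254 W.
Radiated: εσ·A_surf·T⁴ with A_surf = A = 7.120 m².
T⁴ = 1254/(0.31·5.67×10⁻⁸·7.120) = 1.002×10¹⁰ K⁴.

T ≈ 316 K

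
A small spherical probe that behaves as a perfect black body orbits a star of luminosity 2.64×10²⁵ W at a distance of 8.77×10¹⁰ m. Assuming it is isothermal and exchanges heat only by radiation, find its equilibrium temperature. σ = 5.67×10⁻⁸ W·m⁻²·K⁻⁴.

First find the stellar flux at distance d: S = L/(4πd²) = 2.64×10²⁵/(4π·(8.77×10¹⁰)²) = 273.1 W/m².
For an isothermal sphere, absorbed (1−a)S·πr² = emitted σ·4πr²·T⁴, so T⁴ = (1−a)S/(4σ).
T⁴ = 1.00·273.1/(4·5.67×10⁻⁸) = 1.204×10⁹ K⁴.

T ≈ 186 K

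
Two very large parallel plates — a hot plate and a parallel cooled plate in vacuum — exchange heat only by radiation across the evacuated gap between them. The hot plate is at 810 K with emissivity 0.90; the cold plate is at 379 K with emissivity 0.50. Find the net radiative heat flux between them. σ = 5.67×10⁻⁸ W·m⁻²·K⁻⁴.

For two infinite grey parallel plates, q = σ(T₁⁴ − T₂⁴)/(1/ε₁ + 1/ε₂ − 1).
T₁⁴ − T₂⁴ = 4.305×10¹¹ − 2.063×10¹⁰ = 4.098×10¹¹ K⁴.
1/ε₁ + 1/ε₂ − 1 = 1.111 + 2.000 − 1 = 2.111.
q = 5.67×10⁻⁸ × 4.098×10¹¹ / 2.111.

q ≈ 11000 W/m²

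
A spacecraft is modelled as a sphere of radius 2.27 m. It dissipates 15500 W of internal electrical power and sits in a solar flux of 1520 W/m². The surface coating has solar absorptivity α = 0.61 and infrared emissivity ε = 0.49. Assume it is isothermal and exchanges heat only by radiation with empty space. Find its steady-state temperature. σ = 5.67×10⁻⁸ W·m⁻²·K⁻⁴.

T ≈ 361 K

At steady state, absorbed solar power + internal power = radiated power.
Absorbed: α·S·A_cross = 0.61·1520·16.19 = 15010 W (cross-section πr²).
Total input = 15010 + 15500 = 30510 W.
Radiated: εσ·A_surf·T⁴ with A_surf = 4πr² = 64.75 m².
T⁴ = 30510/(0.49·5.67×10⁻⁸·64.75) = 1.696×10¹⁰ K⁴.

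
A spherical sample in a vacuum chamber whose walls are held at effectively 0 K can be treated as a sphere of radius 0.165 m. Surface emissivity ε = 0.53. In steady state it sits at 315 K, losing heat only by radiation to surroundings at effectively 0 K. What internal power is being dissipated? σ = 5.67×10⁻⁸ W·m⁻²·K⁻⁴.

Steady state: P = εσA T⁴.
A = 4πr² = 0.3421 m²; T⁴ = (315)⁴ = 9.846×10⁹ K⁴.
P = 0.53 × 5.67×10⁻⁸ × 0.3421 × 9.846×10⁹.

P ≈ 101 W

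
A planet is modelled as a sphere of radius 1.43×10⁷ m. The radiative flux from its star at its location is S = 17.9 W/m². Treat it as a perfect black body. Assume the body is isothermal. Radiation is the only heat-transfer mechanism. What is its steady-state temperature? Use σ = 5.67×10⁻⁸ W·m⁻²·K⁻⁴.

At equilibrium, absorbed power = emitted power.
Absorbing cross-section = πr² = 6.424×10¹⁴ m²; emitting surface = 4πr² = 2.570×10¹⁵ m² (ratio 4).
S·A_cross = εσ·A_surf·T⁴  ⇒  T⁴ = S/(4σ).
T⁴ = 1.00·17.9/(4·5.67×10⁻⁸) = 7.892×10⁷ K⁴.
T = (7.892×10⁷)^(1/4).

T ≈ 94.3 K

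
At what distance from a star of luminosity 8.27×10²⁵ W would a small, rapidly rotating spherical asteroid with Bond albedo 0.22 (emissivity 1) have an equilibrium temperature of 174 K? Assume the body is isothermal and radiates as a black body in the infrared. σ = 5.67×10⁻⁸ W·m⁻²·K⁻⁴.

For an isothermal black-emitting sphere, (1−a)S·πr² = σ·4πr²·T⁴ ⇒ S = 4σT⁴/(1−a).
S = 4·5.67×10⁻⁸·(174)⁴/0.780 = 266.5 W/m².
Flux falls as S = L/(4πd²), so d = √(L/(4πS)) = √(8.27×10²⁵/(4π·266.5)).

d ≈ 1.57×10¹¹ m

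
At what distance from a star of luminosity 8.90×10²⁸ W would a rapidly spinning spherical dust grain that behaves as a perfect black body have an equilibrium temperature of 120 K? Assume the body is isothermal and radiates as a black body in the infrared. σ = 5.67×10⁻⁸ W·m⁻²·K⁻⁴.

For an isothermal black-emitting sphere, (1−a)S·πr² = σ·4πr²·T⁴ ⇒ S = 4σT⁴/(1−a).
S = 4·5.67×10⁻⁸·(120)⁴/1.00 = 47.03 W/m².
Flux falls as S = L/(4πd²), so d = √(L/(4πS)) = √(8.90×10²⁸/(4π·47.03)).

d ≈ 1.23×10¹³ m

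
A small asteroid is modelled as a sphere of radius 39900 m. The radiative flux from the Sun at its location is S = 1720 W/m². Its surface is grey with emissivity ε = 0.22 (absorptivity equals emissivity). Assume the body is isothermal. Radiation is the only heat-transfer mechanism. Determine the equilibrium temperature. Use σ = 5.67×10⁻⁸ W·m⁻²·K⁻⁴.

T ≈ 295 K

At equilibrium, absorbed power = emitted power.
Absorbing cross-section = πr² = 5.001×10⁹ m²; emitting surface = 4πr² = 2.001×10¹⁰ m² (ratio 4).
εS·A_cross = εσ·A_surf·T⁴  ⇒  T⁴ = S/(4σ)   (ε cancels).
T⁴ = 1720/(4·5.67×10⁻⁸) = 7.584×10⁹ K⁴.
T = (7.584×10⁹)^(1/4).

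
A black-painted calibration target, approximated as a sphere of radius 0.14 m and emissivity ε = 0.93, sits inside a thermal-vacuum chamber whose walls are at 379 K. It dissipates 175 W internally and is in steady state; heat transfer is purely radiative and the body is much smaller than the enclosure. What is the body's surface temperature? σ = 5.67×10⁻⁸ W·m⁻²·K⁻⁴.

For a small grey body in a large enclosure, net radiated power = εσA(T⁴ − T_w⁴).
Steady state: P = εσA(T⁴ − T_w⁴) with A = 4πr² = 0.2463 m².
T⁴ = P/(εσA) + T_w⁴ = 175/(0.93·5.67×10⁻⁸·0.2463) + (379)⁴
    = 1.347×10¹⁰ + 2.063×10¹⁰ = 3.411×10¹⁰ K⁴.

T ≈ 430 K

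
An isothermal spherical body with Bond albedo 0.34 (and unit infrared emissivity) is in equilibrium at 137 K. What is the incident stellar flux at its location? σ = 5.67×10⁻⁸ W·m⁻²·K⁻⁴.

(1−a)S·πr² = σ·4πr²·T⁴ ⇒ S = 4σT⁴/(1−a).
S = 4·5.67×10⁻⁸·3.523×10⁸/0.660.

S ≈ 121 W/m²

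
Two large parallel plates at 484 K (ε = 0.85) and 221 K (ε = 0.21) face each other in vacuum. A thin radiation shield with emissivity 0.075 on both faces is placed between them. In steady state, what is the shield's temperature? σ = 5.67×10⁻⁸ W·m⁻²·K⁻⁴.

T_s ≈ 422 K

In steady state the net flux on the hot side equals that on the cold side.
σ(T₁⁴−T_s⁴)/D₁ = σ(T_s⁴−T₂⁴)/D₂, with D₁ = 1/ε₁+1/ε_s−1 = 13.51, D₂ = 1/ε_s+1/ε₂−1 = 17.10.
Solve for T_s⁴: T_s⁴ = (D₂·T₁⁴ + D₁·T₂⁴)/(D₁+D₂) = 3.171×10¹⁰ K⁴.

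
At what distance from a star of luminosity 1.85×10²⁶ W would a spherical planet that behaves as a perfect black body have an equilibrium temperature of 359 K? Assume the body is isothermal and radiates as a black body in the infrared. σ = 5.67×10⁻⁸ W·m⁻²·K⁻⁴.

For an isothermal black-emitting sphere, (1−a)S·πr² = σ·4πr²·T⁴ ⇒ S = 4σT⁴/(1−a).
S = 4·5.67×10⁻⁸·(359)⁴/1.00 = 3767 W/m².
Flux falls as S = L/(4πd²), so d = √(L/(4πS)) = √(1.85×10²⁶/(4π·3767)).

d ≈ 6.25×10¹⁰ m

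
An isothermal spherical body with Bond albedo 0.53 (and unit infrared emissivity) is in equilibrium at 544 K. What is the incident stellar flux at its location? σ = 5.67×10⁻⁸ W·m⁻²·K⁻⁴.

S ≈ 42300 W/m²

(1−a)S·πr² = σ·4πr²·T⁴ ⇒ S = 4σT⁴/(1−a).
S = 4·5.67×10⁻⁸·8.758×10¹⁰/0.470.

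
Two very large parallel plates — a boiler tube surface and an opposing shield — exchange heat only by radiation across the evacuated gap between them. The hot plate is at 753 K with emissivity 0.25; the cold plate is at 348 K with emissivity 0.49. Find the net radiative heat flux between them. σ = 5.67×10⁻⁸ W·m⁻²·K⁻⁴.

For two infinite grey parallel plates, q = σ(T₁⁴ − T₂⁴)/(1/ε₁ + 1/ε₂ − 1).
T₁⁴ − T₂⁴ = 3.215×10¹¹ − 1.467×10¹⁰ = 3.068×10¹¹ K⁴.
1/ε₁ + 1/ε₂ − 1 = 4.000 + 2.041 − 1 = 5.041.
q = 5.67×10⁻⁸ × 3.068×10¹¹ / 5.041.

q ≈ 3450 W/m²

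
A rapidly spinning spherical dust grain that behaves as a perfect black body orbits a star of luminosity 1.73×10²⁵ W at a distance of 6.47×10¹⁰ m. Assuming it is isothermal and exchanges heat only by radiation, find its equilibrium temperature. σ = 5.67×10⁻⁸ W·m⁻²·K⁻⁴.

First find the stellar flux at distance d: S = L/(4πd²) = 1.73×10²⁵/(4π·(6.47×10¹⁰)²) = 328.9 W/m².
For an isothermal sphere, absorbed (1−a)S·πr² = emitted σ·4πr²·T⁴, so T⁴ = (1−a)S/(4σ).
T⁴ = 1.00·328.9/(4·5.67×10⁻⁸) = 1.450×10⁹ K⁴.

T ≈ 195 K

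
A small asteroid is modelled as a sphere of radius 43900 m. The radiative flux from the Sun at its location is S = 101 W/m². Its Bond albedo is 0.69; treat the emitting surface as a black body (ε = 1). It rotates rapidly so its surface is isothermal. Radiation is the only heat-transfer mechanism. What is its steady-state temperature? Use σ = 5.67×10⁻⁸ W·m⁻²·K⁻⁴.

T ≈ 108 K

At equilibrium, absorbed power = emitted power.
Absorbing cross-section = πr² = 6.055×10⁹ m²; emitting surface = 4πr² = 2.422×10¹⁰ m² (ratio 4).
(1−a)S·A_cross = εσ·A_surf·T⁴  ⇒  T⁴ = (1−a)S/(4σ).
T⁴ = 0.310·101/(4·5.67×10⁻⁸) = 1.381×10⁸ K⁴.
T = (1.381×10⁸)^(1/4).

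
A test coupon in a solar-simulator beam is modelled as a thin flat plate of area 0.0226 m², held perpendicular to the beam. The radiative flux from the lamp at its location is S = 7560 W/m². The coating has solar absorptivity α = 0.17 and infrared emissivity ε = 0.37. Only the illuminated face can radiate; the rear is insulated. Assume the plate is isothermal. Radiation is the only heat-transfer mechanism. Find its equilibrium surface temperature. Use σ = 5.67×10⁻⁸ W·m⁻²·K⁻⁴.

At equilibrium, absorbed power = emitted power.
Absorbing cross-section = A = 0.02260 m²; emitting surface = A = 0.02260 m² (ratio 1).
αS·A_cross = εσ·A_surf·T⁴  ⇒  T⁴ = αS/(ε·1σ).
T⁴ = 0.170·7560/(0.37·1·5.67×10⁻⁸) = 6.126×10¹⁰ K⁴.
T = (6.126×10¹⁰)^(1/4).

T ≈ 498 K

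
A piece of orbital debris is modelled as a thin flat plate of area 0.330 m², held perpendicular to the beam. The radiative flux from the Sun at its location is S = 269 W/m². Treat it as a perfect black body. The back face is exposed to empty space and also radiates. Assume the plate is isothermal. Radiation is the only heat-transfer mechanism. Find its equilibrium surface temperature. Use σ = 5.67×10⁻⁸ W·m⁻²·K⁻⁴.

T ≈ 221 K

At equilibrium, absorbed power = emitted power.
Absorbing cross-section = A = 0.3300 m²; emitting surface = 2A = 0.6600 m² (ratio 2).
S·A_cross = εσ·A_surf·T⁴  ⇒  T⁴ = S/(2σ).
T⁴ = 1.00·269/(2·5.67×10⁻⁸) = 2.372×10⁹ K⁴.
T = (2.372×10⁹)^(1/4).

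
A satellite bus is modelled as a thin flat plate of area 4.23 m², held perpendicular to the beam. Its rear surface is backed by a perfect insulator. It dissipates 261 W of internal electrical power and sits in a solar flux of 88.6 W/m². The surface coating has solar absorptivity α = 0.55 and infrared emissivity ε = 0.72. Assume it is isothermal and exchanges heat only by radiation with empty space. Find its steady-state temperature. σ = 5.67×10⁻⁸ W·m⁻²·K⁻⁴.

At steady state, absorbed solar power + internal power = radiated power.
Absorbed: α·S·A_cross = 0.55·88.6·4.230 = 206.1 W (cross-section A).
Total input = 206.1 + 261 = 467.1 W.
Radiated: εσ·A_surf·T⁴ with A_surf = A = 4.230 m².
T⁴ = 467.1/(0.72·5.67×10⁻⁸·4.230) = 2.705×10⁹ K⁴.

T ≈ 228 K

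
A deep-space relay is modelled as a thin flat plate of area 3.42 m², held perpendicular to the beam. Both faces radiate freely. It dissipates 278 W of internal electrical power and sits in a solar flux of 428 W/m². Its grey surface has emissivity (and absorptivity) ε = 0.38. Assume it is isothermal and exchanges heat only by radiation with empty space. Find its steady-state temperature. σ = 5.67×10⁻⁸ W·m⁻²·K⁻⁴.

At steady state, absorbed solar power + internal power = radiated power.
Absorbed: α·S·A_cross = 0.38·428·3.420 = 556.2 W (cross-section A).
Total input = 556.2 + 278 = 834.2 W.
Radiated: εσ·A_surf·T⁴ with A_surf = 2A = 6.840 m².
T⁴ = 834.2/(0.38·5.67×10⁻⁸·6.840) = 5.661×10⁹ K⁴.

T ≈ 274 K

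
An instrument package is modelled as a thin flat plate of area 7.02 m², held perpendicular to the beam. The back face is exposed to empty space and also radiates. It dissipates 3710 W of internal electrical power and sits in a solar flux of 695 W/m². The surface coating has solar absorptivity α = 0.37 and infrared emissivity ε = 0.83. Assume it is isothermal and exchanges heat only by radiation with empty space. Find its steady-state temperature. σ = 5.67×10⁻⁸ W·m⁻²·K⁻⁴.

T ≈ 302 K

At steady state, absorbed solar power + internal power = radiated power.
Absorbed: α·S·A_cross = 0.37·695·7.020 = 1805 W (cross-section A).
Total input = 1805 + 3710 = 5515 W.
Radiated: εσ·A_surf·T⁴ with A_surf = 2A = 14.04 m².
T⁴ = 5515/(0.83·5.67×10⁻⁸·14.04) = 8.347×10⁹ K⁴.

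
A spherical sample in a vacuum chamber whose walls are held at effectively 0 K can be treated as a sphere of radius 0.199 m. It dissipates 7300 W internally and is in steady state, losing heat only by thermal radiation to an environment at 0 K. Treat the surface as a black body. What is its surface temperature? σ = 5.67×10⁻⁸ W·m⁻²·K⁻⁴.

T ≈ 713 K

Steady state: internal power = radiated power, P = εσA T⁴.
Radiating area A = 4πr² = 0.4976 m².
T⁴ = P/(εσA) = 7300/(1.0·5.67×10⁻⁸·0.4976) = 2.587×10¹¹ K⁴.
T = (2.587×10¹¹)^(1/4).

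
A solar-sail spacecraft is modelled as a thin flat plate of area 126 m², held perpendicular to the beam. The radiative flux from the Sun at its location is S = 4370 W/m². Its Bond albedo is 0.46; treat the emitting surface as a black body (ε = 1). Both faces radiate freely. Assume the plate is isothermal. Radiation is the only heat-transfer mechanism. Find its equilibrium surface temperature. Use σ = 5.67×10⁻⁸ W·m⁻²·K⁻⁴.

T ≈ 380 K

At equilibrium, absorbed power = emitted power.
Absorbing cross-section = A = 126.0 m²; emitting surface = 2A = 252.0 m² (ratio 2).
(1−a)S·A_cross = εσ·A_surf·T⁴  ⇒  T⁴ = (1−a)S/(2σ).
T⁴ = 0.540·4370/(2·5.67×10⁻⁸) = 2.081×10¹⁰ K⁴.
T = (2.081×10¹⁰)^(1/4).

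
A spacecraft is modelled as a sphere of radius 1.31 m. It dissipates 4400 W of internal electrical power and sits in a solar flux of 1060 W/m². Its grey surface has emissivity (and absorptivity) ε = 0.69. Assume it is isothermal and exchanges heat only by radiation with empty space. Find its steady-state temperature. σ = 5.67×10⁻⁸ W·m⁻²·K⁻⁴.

T ≈ 315 K

At steady state, absorbed solar power + internal power = radiated power.
Absorbed: α·S·A_cross = 0.69·1060·5.391 = 3943 W (cross-section πr²).
Total input = 3943 + 4400 = 8343 W.
Radiated: εσ·A_surf·T⁴ with A_surf = 4πr² = 21.57 m².
T⁴ = 8343/(0.69·5.67×10⁻⁸·21.57) = 9.889×10⁹ K⁴.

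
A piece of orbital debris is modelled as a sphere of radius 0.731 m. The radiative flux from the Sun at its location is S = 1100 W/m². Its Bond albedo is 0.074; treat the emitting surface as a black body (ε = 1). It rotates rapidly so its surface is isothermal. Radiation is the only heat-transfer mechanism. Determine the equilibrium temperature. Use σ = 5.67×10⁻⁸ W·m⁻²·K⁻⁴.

T ≈ 259 K

At equilibrium, absorbed power = emitted power.
Absorbing cross-section = πr² = 1.679 m²; emitting surface = 4πr² = 6.715 m² (ratio 4).
(1−a)S·A_cross = εσ·A_surf·T⁴  ⇒  T⁴ = (1−a)S/(4σ).
T⁴ = 0.926·1100/(4·5.67×10⁻⁸) = 4.491×10⁹ K⁴.
T = (4.491×10⁹)^(1/4).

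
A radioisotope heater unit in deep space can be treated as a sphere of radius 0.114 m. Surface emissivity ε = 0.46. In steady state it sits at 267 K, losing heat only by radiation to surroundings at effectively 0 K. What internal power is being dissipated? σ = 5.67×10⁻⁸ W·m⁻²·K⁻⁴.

P ≈ 21.6 W

Steady state: P = εσA T⁴.
A = 4πr² = 0.1633 m²; T⁴ = (267)⁴ = 5.082×10⁹ K⁴.
P = 0.46 × 5.67×10⁻⁸ × 0.1633 × 5.082×10⁹.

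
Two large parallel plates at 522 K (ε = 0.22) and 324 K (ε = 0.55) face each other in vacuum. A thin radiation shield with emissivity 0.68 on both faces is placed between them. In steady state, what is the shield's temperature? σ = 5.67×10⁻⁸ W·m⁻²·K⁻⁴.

T_s ≈ 419 K

In steady state the net flux on the hot side equals that on the cold side.
σ(T₁⁴−T_s⁴)/D₁ = σ(T_s⁴−T₂⁴)/D₂, with D₁ = 1/ε₁+1/ε_s−1 = 5.016, D₂ = 1/ε_s+1/ε₂−1 = 2.289.
Solve for T_s⁴: T_s⁴ = (D₂·T₁⁴ + D₁·T₂⁴)/(D₁+D₂) = 3.083×10¹⁰ K⁴.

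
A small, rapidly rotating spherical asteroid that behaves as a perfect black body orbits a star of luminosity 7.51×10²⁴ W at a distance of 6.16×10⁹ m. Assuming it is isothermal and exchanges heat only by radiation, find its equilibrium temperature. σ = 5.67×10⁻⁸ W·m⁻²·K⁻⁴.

First find the stellar flux at distance d: S = L/(4πd²) = 7.51×10²⁴/(4π·(6.16×10⁹)²) = 15750 W/m².
For an isothermal sphere, absorbed (1−a)S·πr² = emitted σ·4πr²·T⁴, so T⁴ = (1−a)S/(4σ).
T⁴ = 1.00·15750/(4·5.67×10⁻⁸) = 6.944×10¹⁰ K⁴.

T ≈ 513 K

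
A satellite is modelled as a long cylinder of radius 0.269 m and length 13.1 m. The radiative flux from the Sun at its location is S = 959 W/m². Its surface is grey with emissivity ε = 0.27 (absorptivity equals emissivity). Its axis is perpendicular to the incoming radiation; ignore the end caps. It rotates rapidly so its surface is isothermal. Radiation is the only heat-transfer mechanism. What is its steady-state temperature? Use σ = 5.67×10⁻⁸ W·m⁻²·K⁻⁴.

T ≈ 271 K

At equilibrium, absorbed power = emitted power.
Absorbing cross-section = 2rL = 7.048 m²; emitting surface = 2πrL = 22.14 m² (ratio π).
εS·A_cross = εσ·A_surf·T⁴  ⇒  T⁴ = S/(πσ)   (ε cancels).
T⁴ = 959/(π·5.67×10⁻⁸) = 5.384×10⁹ K⁴.
T = (5.384×10⁹)^(1/4).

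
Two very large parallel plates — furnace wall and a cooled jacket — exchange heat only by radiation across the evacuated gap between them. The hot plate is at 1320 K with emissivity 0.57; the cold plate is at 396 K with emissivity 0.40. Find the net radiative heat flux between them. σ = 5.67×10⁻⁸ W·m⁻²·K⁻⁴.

For two infinite grey parallel plates, q = σ(T₁⁴ − T₂⁴)/(1/ε₁ + 1/ε₂ − 1).
T₁⁴ − T₂⁴ = 3.036×10¹² − 2.459×10¹⁰ = 3.011×10¹² K⁴.
1/ε₁ + 1/ε₂ − 1 = 1.754 + 2.500 − 1 = 3.254.
q = 5.67×10⁻⁸ × 3.011×10¹² / 3.254.

q ≈ 52500 W/m²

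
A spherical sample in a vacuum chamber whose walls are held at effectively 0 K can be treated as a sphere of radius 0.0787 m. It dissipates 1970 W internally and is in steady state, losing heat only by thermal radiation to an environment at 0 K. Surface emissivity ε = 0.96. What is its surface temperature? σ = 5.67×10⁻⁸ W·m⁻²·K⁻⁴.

Steady state: internal power = radiated power, P = εσA T⁴.
Radiating area A = 4πr² = 0.07783 m².
T⁴ = P/(εσA) = 1970/(0.96·5.67×10⁻⁸·0.07783) = 4.650×10¹¹ K⁴.
T = (4.650×10¹¹)^(1/4).

T ≈ 826 K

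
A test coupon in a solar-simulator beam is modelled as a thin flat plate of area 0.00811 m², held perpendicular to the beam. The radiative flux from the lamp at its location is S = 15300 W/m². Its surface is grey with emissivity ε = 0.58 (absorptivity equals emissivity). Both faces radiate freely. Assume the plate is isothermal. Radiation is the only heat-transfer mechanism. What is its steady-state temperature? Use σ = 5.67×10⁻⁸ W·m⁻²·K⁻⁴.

At equilibrium, absorbed power = emitted power.
Absorbing cross-section = A = 0.008110 m²; emitting surface = 2A = 0.01622 m² (ratio 2).
εS·A_cross = εσ·A_surf·T⁴  ⇒  T⁴ = S/(2σ)   (ε cancels).
T⁴ = 15300/(2·5.67×10⁻⁸) = 1.349×10¹¹ K⁴.
T = (1.349×10¹¹)^(1/4).

T ≈ 606 K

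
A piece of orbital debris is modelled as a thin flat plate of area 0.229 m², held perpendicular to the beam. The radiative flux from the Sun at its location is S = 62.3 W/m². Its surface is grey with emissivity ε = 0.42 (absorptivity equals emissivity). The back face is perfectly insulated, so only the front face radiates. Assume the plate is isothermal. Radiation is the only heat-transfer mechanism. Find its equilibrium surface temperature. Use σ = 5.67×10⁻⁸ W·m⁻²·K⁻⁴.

T ≈ 182 K

At equilibrium, absorbed power = emitted power.
Absorbing cross-section = A = 0.2290 m²; emitting surface = A = 0.2290 m² (ratio 1).
εS·A_cross = εσ·A_surf·T⁴  ⇒  T⁴ = S/(1σ)   (ε cancels).
T⁴ = 62.3/(1·5.67×10⁻⁸) = 1.099×10⁹ K⁴.
T = (1.099×10⁹)^(1/4).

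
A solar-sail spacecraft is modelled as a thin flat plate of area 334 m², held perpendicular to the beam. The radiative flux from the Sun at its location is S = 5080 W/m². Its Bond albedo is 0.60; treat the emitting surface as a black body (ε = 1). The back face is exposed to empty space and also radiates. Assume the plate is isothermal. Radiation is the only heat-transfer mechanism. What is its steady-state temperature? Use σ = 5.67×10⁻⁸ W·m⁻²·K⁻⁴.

T ≈ 366 K

At equilibrium, absorbed power = emitted power.
Absorbing cross-section = A = 334.0 m²; emitting surface = 2A = 668.0 m² (ratio 2).
(1−a)S·A_cross = εσ·A_surf·T⁴  ⇒  T⁴ = (1−a)S/(2σ).
T⁴ = 0.400·5080/(2·5.67×10⁻⁸) = 1.792×10¹⁰ K⁴.
T = (1.792×10¹⁰)^(1/4).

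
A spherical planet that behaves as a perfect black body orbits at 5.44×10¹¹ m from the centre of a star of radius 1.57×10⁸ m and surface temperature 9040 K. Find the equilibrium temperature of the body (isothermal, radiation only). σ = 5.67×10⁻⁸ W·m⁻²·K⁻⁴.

The star's surface emits σT_*⁴; at distance d the flux is S = σT_*⁴(R_*/d)².
S = 5.67×10⁻⁸·(9040)⁴·(1.57×10⁸/5.44×10¹¹)² = 31.54 W/m².
For an isothermal sphere T⁴ = (1−a)S/(4σ) = 1.391×10⁸ K⁴.

T ≈ 109 K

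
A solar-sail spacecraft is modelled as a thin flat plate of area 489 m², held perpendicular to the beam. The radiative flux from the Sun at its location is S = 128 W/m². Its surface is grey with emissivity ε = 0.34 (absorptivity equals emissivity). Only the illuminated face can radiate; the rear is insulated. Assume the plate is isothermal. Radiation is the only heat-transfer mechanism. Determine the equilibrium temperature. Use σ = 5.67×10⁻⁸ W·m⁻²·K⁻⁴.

T ≈ 218 K

At equilibrium, absorbed power = emitted power.
Absorbing cross-section = A = 489.0 m²; emitting surface = A = 489.0 m² (ratio 1).
εS·A_cross = εσ·A_surf·T⁴  ⇒  T⁴ = S/(1σ)   (ε cancels).
T⁴ = 128/(1·5.67×10⁻⁸) = 2.257×10⁹ K⁴.
T = (2.257×10⁹)^(1/4).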